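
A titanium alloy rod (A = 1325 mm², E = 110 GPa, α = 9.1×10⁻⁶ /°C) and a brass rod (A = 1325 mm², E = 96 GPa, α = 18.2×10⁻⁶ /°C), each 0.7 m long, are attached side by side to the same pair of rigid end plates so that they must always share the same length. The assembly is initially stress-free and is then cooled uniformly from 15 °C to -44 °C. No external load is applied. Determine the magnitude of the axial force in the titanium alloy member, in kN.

Equilibrium of a rigid end plate with no external load gives equal and opposite internal forces ±P in the two members. Since α_{brass} > α_{titanium alloy}, cooling drives the brass into tension and the titanium alloy into compression.
Equating the net (thermal + elastic) strains gives |α₁ − α₂|·ΔT = P·[1/(A₁E₁) + 1/(A₂E₂)].
|α₁ − α₂|·ΔT = 9.1×10⁻⁶ × 59 = 0.0005369.
1/(A₁E₁) + 1/(A₂E₂) = 1/(1325×110×10³) + 1/(1325×96×10³) = 1.472×10⁻⁸ N⁻¹.
P = 0.0005369 / 1.472×10⁻⁸ = 36470 N = 36.47 kN.

P ≈ 36.5 kN (compressive in the titanium alloy)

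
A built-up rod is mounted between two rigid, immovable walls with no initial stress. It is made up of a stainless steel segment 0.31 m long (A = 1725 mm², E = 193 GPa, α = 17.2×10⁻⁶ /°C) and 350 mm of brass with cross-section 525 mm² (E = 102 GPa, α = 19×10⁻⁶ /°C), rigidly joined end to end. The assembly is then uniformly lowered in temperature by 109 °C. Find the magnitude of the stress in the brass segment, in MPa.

With the walls removed the bar would change length by δ_free = Σ αᵢΔT Lᵢ = 17.2×10⁻⁶×109×310 + 19×10⁻⁶×109×350 = 1.306 mm.
The walls prevent any net length change, so an axial force P (same in every segment) develops. Compatibility: P · Σ Lᵢ/(AᵢEᵢ) = δ_free.
Σ Lᵢ/(AᵢEᵢ) = 310/(1725×193×10³) + 350/(525×102×10³) = 7.467×10⁻⁶ mm/N.
P = 1.306 / 7.467×10⁻⁶ = 174900 N = 174.9 kN, tensile.
σ_{brass} = P / A = 174900 / 525 = 333.2 MPa.

σ ≈ 333 MPa (tensile)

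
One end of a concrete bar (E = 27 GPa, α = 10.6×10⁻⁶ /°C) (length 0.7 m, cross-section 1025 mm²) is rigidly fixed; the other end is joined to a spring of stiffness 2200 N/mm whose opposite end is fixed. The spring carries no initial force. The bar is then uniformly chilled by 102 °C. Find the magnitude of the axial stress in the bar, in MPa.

The unrestrained thermal change is αΔT L = 10.6×10⁻⁶ × 102 × 700 = 0.7568 mm.
With a force P in the spring, the elastic change of the bar is PL/(AE) and that of the spring is P/k; compatibility requires their sum to equal δ_free.
P [ L/(AE) + 1/k ] = δ_free → P [ 700/(1025×27×10³) + 1/(2200) ] = 0.7568.
P = 0.7568 / 0.0004798 = 1577 N.
σ = P/A = 1577/1025 = 1.539 MPa.

σ ≈ 1.54 MPa (tensile)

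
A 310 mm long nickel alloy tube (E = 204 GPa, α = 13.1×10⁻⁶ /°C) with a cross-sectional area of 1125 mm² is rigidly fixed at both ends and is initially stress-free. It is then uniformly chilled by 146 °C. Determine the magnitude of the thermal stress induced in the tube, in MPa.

With length fixed, the mechanical strain must cancel the thermal strain αΔT = 13.1×10⁻⁶ × 146 = 1912.6×10⁻⁶.
The stress required to suppress this strain is σ = Eε = 204×10³ × 1912.6×10⁻⁶ = 390.2 MPa, tensile since the tube is trying to contract.

σ ≈ 390 MPa (tensile)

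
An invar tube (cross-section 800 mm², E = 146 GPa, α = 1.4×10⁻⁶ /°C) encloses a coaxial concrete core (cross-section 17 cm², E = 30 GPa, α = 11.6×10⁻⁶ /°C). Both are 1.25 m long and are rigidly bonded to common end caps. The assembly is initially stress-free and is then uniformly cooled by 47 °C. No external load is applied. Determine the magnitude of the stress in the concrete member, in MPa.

σ ≈ 10 MPa (tensile)

Both members must finish at the same length. With the larger α, the concrete tends to over-contract; the plates restrain it, putting the concrete in tension and the invar in compression. With no external load the two internal forces are equal and opposite, magnitude P.
Equating the net (thermal + elastic) strains gives |α₁ − α₂|·ΔT = P·[1/(A₁E₁) + 1/(A₂E₂)].
|α₁ − α₂|·ΔT = 10.2×10⁻⁶ × 47 = 0.0004794.
1/(A₁E₁) + 1/(A₂E₂) = 1/(800×146×10³) + 1/(1700×30×10³) = 2.817×10⁻⁸ N⁻¹.
P = 0.0004794 / 2.817×10⁻⁸ = 17020 N = 17.02 kN.
σ_{concrete} = P/A₂ = 17020/1700 = 10.01 MPa, tensile.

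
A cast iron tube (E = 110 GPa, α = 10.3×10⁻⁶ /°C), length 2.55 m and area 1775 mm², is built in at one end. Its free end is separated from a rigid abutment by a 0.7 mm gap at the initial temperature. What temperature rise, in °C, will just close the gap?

Contact occurs when the free expansion equals the gap: αΔT L = 0.7 mm.
So ΔT = g/(αL) = 0.7/(10.3×10⁻⁶ × 2550) = 26.65 °C.

ΔT ≈ 26.7 °C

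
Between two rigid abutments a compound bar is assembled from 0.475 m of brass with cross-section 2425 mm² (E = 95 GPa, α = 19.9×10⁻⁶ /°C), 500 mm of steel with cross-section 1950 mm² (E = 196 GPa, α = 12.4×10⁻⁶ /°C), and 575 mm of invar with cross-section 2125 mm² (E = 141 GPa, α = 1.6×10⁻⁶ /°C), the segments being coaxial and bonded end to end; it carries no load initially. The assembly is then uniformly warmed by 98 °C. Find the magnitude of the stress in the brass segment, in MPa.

σ ≈ 127 MPa (compressive)

With the walls removed the bar would change length by δ_free = Σ αᵢΔT Lᵢ = 19.9×10⁻⁶×98×475 + 12.4×10⁻⁶×98×500 + 1.6×10⁻⁶×98×575 = 1.624 mm.
The rigid supports impose zero overall length change; the single axial force P common to all segments must satisfy P Σ Lᵢ/(AᵢEᵢ) = δ_free.
The series flexibility is Σ Lᵢ/(AᵢEᵢ) = 475/(2425×95×10³) + 500/(1950×196×10³) + 575/(2125×141×10³) = 5.289×10⁻⁶ mm/N.
So P = 1.624 / 5.289×10⁻⁶ = 307.1 kN, compressive.
σ_{brass} = P / A = 307100 / 2425 = 126.6 MPa.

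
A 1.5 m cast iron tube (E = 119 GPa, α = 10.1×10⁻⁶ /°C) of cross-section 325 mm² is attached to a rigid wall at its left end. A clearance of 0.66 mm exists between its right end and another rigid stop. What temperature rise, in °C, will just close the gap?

ΔT ≈ 43.6 °C

The gap closes when αΔT L = 0.66 mm, since the tube is still unstressed at that instant.
ΔT = 0.66 / (10.1×10⁻⁶ × 1500) = 43.56 °C.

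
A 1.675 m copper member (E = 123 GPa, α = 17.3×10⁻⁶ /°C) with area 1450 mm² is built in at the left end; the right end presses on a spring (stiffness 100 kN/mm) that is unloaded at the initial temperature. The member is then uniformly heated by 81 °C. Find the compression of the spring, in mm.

δ ≈ 1.21 mm

Free thermal expansion: δ_free = αΔT L = 17.3×10⁻⁶ × 81 × 1675 = 2.347 mm.
Let P be the compressive force at the spring. The member shortens elastically by PL/(AE) and the spring compresses by P/k; together these equal δ_free.
P [ L/(AE) + 1/k ] = δ_free → P [ 1675/(1450×123×10³) + 1/(100×10³) ] = 2.347.
P = 2.347 / 1.939×10⁻⁵ = 121000 N.
Spring compression = P/k = 121000/(100×10³) = 1.21 mm.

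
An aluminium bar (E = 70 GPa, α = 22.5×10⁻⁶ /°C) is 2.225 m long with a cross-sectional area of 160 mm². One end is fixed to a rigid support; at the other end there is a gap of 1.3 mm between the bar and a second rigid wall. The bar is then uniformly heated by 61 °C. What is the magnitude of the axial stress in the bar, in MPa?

Unrestrained expansion: δ_free = αΔT L = 22.5×10⁻⁶ × 61 × 2225 = 3.054 mm.
The gap closes (δ_free > 1.3 mm) and the wall then resists a further 3.054 − 1.3 = 1.754 mm of expansion.
So σ = E(δ_free − g)/L = 70×10³ × 1.754/2225 = 55.18 MPa.

σ ≈ 55.2 MPa (compressive)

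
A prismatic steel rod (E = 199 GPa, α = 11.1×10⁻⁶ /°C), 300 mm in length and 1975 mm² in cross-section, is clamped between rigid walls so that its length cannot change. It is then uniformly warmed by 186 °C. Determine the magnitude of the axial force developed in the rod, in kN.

P ≈ 811 kN (compressive)

With zero net strain, σ = E·αΔT = 199 GPa × 11.1×10⁻⁶ × 186 = 410.9 MPa.
Axial force P = σA = 410.9 × 1975 = 811400 N = 811.4 kN, compressive.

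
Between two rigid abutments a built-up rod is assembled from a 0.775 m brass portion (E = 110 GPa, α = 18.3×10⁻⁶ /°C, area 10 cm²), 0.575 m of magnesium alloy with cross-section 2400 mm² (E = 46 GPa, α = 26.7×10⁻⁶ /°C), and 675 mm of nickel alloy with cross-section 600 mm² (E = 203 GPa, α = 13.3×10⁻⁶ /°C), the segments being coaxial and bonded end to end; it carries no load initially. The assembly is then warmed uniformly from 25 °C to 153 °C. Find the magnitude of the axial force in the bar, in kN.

P ≈ 277 kN (compressive)

With the walls removed the bar would change length by δ_free = Σ αᵢΔT Lᵢ = 18.3×10⁻⁶×128×775 + 26.7×10⁻⁶×128×575 + 13.3×10⁻⁶×128×675 = 4.93 mm.
The rigid supports impose zero overall length change; the single axial force P common to all segments must satisfy P Σ Lᵢ/(AᵢEᵢ) = δ_free.
The series flexibility is Σ Lᵢ/(AᵢEᵢ) = 775/(1000×110×10³) + 575/(2400×46×10³) + 675/(600×203×10³) = 1.78×10⁻⁵ mm/N.
P = 4.93 / 1.78×10⁻⁵ = 277000 N = 277 kN, compressive.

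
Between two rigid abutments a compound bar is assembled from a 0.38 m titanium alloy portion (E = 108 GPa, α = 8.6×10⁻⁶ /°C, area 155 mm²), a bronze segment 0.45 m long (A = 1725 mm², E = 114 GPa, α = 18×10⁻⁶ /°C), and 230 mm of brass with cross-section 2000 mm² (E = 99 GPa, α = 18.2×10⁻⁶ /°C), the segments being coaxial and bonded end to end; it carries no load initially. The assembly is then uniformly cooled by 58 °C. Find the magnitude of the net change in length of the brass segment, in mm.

|ΔL| ≈ 0.203 mm

Free thermal contraction of the whole bar: Σ αᵢΔT Lᵢ = 8.6×10⁻⁶×58×380 + 18×10⁻⁶×58×450 + 18.2×10⁻⁶×58×230 = 0.9021 mm.
Since the ends are fixed, an axial force P builds up, equal in every segment, with P · Σ Lᵢ/(AᵢEᵢ) = δ_free.
The series flexibility is Σ Lᵢ/(AᵢEᵢ) = 380/(155×108×10³) + 450/(1725×114×10³) + 230/(2000×99×10³) = 2.615×10⁻⁵ mm/N.
Hence P = δ_free / Σ(L/AE) = 0.9021/2.615×10⁻⁵ = 34.5 kN (tensile).
For the brass segment, free thermal change = 18.2×10⁻⁶×58×230 = 0.2428 mm and elastic change from P = 34500×230/(2000×99×10³) = 0.04007 mm; these oppose, so the net change is 0.203 mm (segment shortens).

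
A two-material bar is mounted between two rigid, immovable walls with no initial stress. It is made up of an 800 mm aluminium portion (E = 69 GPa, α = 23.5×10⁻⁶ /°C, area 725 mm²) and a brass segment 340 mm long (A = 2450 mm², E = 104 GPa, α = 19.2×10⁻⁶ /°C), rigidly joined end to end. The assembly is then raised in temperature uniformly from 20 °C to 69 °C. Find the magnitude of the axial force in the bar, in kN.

With the walls removed the bar would change length by δ_free = Σ αᵢΔT Lᵢ = 23.5×10⁻⁶×49×800 + 19.2×10⁻⁶×49×340 = 1.241 mm.
The walls prevent any net length change, so an axial force P (same in every segment) develops. Compatibility: P · Σ Lᵢ/(AᵢEᵢ) = δ_free.
The series flexibility is Σ Lᵢ/(AᵢEᵢ) = 800/(725×69×10³) + 340/(2450×104×10³) = 1.733×10⁻⁵ mm/N.
Hence P = δ_free / Σ(L/AE) = 1.241/1.733×10⁻⁵ = 71.63 kN (compressive).

P ≈ 71.6 kN (compressive)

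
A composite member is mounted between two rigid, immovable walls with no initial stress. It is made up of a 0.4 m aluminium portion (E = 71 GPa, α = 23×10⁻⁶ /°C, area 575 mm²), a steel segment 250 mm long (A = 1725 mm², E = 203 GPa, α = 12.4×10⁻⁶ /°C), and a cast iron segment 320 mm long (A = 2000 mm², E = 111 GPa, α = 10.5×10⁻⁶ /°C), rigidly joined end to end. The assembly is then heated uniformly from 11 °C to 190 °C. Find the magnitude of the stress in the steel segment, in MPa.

σ ≈ 136 MPa (compressive)

If the supports were absent, the total length change would be Σ αᵢΔT Lᵢ = 23×10⁻⁶×179×400 + 12.4×10⁻⁶×179×250 + 10.5×10⁻⁶×179×320 = 2.803 mm.
The rigid supports impose zero overall length change; the single axial force P common to all segments must satisfy P Σ Lᵢ/(AᵢEᵢ) = δ_free.
Σ Lᵢ/(AᵢEᵢ) = 400/(575×71×10³) + 250/(1725×203×10³) + 320/(2000×111×10³) = 1.195×10⁻⁵ mm/N.
So P = 2.803 / 1.195×10⁻⁵ = 234.5 kN, compressive.
σ_{steel} = P / A = 234500 / 1725 = 135.9 MPa.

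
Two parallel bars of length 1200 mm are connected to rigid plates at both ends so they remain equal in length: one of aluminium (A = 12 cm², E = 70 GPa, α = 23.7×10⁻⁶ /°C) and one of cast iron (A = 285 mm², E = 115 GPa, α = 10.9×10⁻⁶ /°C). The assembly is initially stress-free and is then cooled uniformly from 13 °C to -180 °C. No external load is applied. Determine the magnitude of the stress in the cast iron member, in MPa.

The aluminium has the larger α, so on cooling it would change length more than the cast iron if both were free. The rigid plates force a common final length, so the aluminium is put into tension and the cast iron into compression, with equal and opposite forces P (no external load).
Equating the net (thermal + elastic) strains gives |α₁ − α₂|·ΔT = P·[1/(A₁E₁) + 1/(A₂E₂)].
|α₁ − α₂|·ΔT = 12.8×10⁻⁶ × 193 = 0.00247.
1/(A₁E₁) + 1/(A₂E₂) = 1/(1200×70×10³) + 1/(285×115×10³) = 4.242×10⁻⁸ N⁻¹.
So P = 0.00247 / 4.242×10⁻⁸ = 58.24 kN.
σ_{cast iron} = P/A₂ = 58240/285 = 204.4 MPa, compressive.

σ ≈ 204 MPa (compressive)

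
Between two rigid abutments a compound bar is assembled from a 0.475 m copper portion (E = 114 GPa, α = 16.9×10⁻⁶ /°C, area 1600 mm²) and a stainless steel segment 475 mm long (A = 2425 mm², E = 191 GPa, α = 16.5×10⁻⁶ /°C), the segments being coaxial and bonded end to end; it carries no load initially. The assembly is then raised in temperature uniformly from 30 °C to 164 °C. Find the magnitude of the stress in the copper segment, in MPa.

With the walls removed the bar would change length by δ_free = Σ αᵢΔT Lᵢ = 16.9×10⁻⁶×134×475 + 16.5×10⁻⁶×134×475 = 2.126 mm.
Since the ends are fixed, an axial force P builds up, equal in every segment, with P · Σ Lᵢ/(AᵢEᵢ) = δ_free.
The series flexibility is Σ Lᵢ/(AᵢEᵢ) = 475/(1600×114×10³) + 475/(2425×191×10³) = 3.63×10⁻⁶ mm/N.
Hence P = δ_free / Σ(L/AE) = 2.126/3.63×10⁻⁶ = 585.7 kN (compressive).
σ_{copper} = P / A = 585700 / 1600 = 366.1 MPa.

σ ≈ 366 MPa (compressive)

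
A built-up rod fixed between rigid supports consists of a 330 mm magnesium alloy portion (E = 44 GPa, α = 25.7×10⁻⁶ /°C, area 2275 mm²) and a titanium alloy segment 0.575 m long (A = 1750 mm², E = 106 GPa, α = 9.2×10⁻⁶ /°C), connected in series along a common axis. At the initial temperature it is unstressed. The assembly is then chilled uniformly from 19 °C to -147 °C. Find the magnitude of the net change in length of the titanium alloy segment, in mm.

With the walls removed the bar would change length by δ_free = Σ αᵢΔT Lᵢ = 25.7×10⁻⁶×166×330 + 9.2×10⁻⁶×166×575 = 2.286 mm.
The rigid supports impose zero overall length change; the single axial force P common to all segments must satisfy P Σ Lᵢ/(AᵢEᵢ) = δ_free.
Σ Lᵢ/(AᵢEᵢ) = 330/(2275×44×10³) + 575/(1750×106×10³) = 6.396×10⁻⁶ mm/N.
So P = 2.286 / 6.396×10⁻⁶ = 357.4 kN, tensile.
For the titanium alloy segment, free thermal change = 9.2×10⁻⁶×166×575 = 0.8781 mm and elastic change from P = 357400×575/(1750×106×10³) = 1.108 mm; these oppose, so the net change is 0.23 mm (segment lengthens).

|ΔL| ≈ 0.23 mm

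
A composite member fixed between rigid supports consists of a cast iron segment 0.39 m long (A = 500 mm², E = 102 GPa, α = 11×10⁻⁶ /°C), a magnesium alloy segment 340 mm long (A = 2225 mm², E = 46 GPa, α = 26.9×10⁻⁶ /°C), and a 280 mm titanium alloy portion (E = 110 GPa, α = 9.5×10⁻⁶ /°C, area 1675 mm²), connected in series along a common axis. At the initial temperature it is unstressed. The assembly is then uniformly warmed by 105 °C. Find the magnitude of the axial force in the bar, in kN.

P ≈ 135 kN (compressive)

If the supports were absent, the total length change would be Σ αᵢΔT Lᵢ = 11×10⁻⁶×105×390 + 26.9×10⁻⁶×105×340 + 9.5×10⁻⁶×105×280 = 1.69 mm.
The walls prevent any net length change, so an axial force P (same in every segment) develops. Compatibility: P · Σ Lᵢ/(AᵢEᵢ) = δ_free.
The series flexibility is Σ Lᵢ/(AᵢEᵢ) = 390/(500×102×10³) + 340/(2225×46×10³) + 280/(1675×110×10³) = 1.249×10⁻⁵ mm/N.
P = 1.69 / 1.249×10⁻⁵ = 135300 N = 135.3 kN, compressive.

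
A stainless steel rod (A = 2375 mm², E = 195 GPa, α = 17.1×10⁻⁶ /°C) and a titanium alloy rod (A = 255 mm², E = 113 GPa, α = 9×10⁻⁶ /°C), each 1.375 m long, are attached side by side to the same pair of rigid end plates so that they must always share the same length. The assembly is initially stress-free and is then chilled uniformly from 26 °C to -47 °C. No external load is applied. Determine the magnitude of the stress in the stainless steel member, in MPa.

σ ≈ 6.75 MPa (tensile)

Both members must finish at the same length. With the larger α, the stainless steel tends to over-contract; the plates restrain it, putting the stainless steel in tension and the titanium alloy in compression. With no external load the two internal forces are equal and opposite, magnitude P.
Setting the final lengths equal and cancelling L: (α₁ − α₂)ΔT = P/(A₁E₁) + P/(A₂E₂).
|α₁ − α₂|·ΔT = 8.1×10⁻⁶ × 73 = 0.0005913.
1/(A₁E₁) + 1/(A₂E₂) = 1/(2375×195×10³) + 1/(255×113×10³) = 3.686×10⁻⁸ N⁻¹.
So P = 0.0005913 / 3.686×10⁻⁸ = 16.04 kN.
σ_{stainless steel} = P/A₁ = 16040/2375 = 6.754 MPa, tensile.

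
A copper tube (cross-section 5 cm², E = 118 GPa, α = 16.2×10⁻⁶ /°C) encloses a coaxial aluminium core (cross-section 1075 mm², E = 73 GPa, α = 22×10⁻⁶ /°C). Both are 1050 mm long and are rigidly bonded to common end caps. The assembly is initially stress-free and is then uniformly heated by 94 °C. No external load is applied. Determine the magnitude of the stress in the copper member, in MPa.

σ ≈ 36.7 MPa (tensile)

The aluminium has the larger α, so on heating it would change length more than the copper if both were free. The rigid plates force a common final length, so the aluminium is put into compression and the copper into tension, with equal and opposite forces P (no external load).
Compatibility of the two members (thermal + elastic change equal): (α₁ − α₂)ΔT = P·[1/(A₁E₁) + 1/(A₂E₂)].
|α₁ − α₂|·ΔT = 5.8×10⁻⁶ × 94 = 0.0005452.
1/(A₁E₁) + 1/(A₂E₂) = 1/(500×118×10³) + 1/(1075×73×10³) = 2.969×10⁻⁸ N⁻¹.
P = 0.0005452 / 2.969×10⁻⁸ = 18360 N = 18.36 kN.
σ_{copper} = P/A₁ = 18360/500 = 36.72 MPa, tensile.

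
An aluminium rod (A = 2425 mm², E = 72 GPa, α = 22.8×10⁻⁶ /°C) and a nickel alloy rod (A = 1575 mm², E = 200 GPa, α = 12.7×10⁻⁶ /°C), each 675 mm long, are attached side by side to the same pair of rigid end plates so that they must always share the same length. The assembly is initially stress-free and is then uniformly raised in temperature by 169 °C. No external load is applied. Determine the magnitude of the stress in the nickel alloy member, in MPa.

Equilibrium of a rigid end plate with no external load gives equal and opposite internal forces ±P in the two members. Since α_{aluminium} > α_{nickel alloy}, heating drives the aluminium into compression and the nickel alloy into tension.
Setting the final lengths equal and cancelling L: (α₁ − α₂)ΔT = P/(A₁E₁) + P/(A₂E₂).
|α₁ − α₂|·ΔT = 10.1×10⁻⁶ × 169 = 0.001707.
1/(A₁E₁) + 1/(A₂E₂) = 1/(2425×72×10³) + 1/(1575×200×10³) = 8.902×10⁻⁹ N⁻¹.
P = 0.001707 / 8.902×10⁻⁹ = 191700 N = 191.7 kN.
σ_{nickel alloy} = P/A₂ = 191700/1575 = 121.7 MPa, tensile.

σ ≈ 122 MPa (tensile)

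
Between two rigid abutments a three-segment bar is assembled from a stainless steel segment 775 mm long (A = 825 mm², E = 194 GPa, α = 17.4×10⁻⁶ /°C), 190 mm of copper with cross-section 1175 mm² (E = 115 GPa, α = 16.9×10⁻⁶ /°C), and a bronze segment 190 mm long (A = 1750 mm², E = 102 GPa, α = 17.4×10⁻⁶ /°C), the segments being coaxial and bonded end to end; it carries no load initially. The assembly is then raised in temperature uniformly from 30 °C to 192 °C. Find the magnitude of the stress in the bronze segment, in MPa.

If the supports were absent, the total length change would be Σ αᵢΔT Lᵢ = 17.4×10⁻⁶×162×775 + 16.9×10⁻⁶×162×190 + 17.4×10⁻⁶×162×190 = 3.24 mm.
The rigid supports impose zero overall length change; the single axial force P common to all segments must satisfy P Σ Lᵢ/(AᵢEᵢ) = δ_free.
The series flexibility is Σ Lᵢ/(AᵢEᵢ) = 775/(825×194×10³) + 190/(1175×115×10³) + 190/(1750×102×10³) = 7.313×10⁻⁶ mm/N.
P = 3.24 / 7.313×10⁻⁶ = 443100 N = 443.1 kN, compressive.
σ_{bronze} = P / A = 443100 / 1750 = 253.2 MPa.

σ ≈ 253 MPa (compressive)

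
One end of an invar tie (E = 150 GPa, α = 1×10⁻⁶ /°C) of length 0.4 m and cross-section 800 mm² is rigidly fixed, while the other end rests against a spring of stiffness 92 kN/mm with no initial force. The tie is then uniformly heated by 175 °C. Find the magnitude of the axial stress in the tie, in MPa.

σ ≈ 6.16 MPa (compressive)

If the spring were absent the tie would lengthen by αΔT L = 1×10⁻⁶ × 175 × 400 = 0.07 mm.
With a force P in the spring, the elastic change of the tie is PL/(AE) and that of the spring is P/k; compatibility requires their sum to equal δ_free.
P [ L/(AE) + 1/k ] = δ_free → P [ 400/(800×150×10³) + 1/(92×10³) ] = 0.07.
P = 0.07 / 1.42×10⁻⁵ = 4929 N.
σ = P/A = 4929/800 = 6.161 MPa.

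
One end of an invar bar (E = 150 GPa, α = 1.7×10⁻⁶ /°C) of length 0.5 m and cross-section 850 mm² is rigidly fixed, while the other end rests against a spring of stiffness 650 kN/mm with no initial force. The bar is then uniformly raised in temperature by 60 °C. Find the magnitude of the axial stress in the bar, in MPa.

σ ≈ 11 MPa (compressive)

The unrestrained thermal change is αΔT L = 1.7×10⁻⁶ × 60 × 500 = 0.051 mm.
With a force P in the spring, the elastic change of the bar is PL/(AE) and that of the spring is P/k; compatibility requires their sum to equal δ_free.
So P = δ_free / [L/(AE) + 1/k] = 0.051 / [ 500/(850×150×10³) + 1/(650×10³) ].
P = 0.051 / 5.46×10⁻⁶ = 9341 N.
σ = P/A = 9341/850 = 10.99 MPa.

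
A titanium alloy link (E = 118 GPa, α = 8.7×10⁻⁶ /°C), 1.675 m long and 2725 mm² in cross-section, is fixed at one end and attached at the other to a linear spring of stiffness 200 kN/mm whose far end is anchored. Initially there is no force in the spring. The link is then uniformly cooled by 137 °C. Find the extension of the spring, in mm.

Free thermal contraction: δ_free = αΔT L = 8.7×10⁻⁶ × 137 × 1675 = 1.996 mm.
With a force P in the spring, the elastic change of the link is PL/(AE) and that of the spring is P/k; compatibility requires their sum to equal δ_free.
P [ L/(AE) + 1/k ] = δ_free → P [ 1675/(2725×118×10³) + 1/(200×10³) ] = 1.996.
P = 1.996 / 1.021×10⁻⁵ = 195600 N.
Spring extension = P/k = 195600/(200×10³) = 0.9778 mm.

δ ≈ 0.978 mm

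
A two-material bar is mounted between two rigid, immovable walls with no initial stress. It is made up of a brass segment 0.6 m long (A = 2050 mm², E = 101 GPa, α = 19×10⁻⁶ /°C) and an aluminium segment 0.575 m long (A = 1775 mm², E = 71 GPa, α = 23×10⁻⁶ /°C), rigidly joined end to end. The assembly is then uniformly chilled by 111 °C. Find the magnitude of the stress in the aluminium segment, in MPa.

σ ≈ 206 MPa (tensile)

With the walls removed the bar would change length by δ_free = Σ αᵢΔT Lᵢ = 19×10⁻⁶×111×600 + 23×10⁻⁶×111×575 = 2.733 mm.
The rigid supports impose zero overall length change; the single axial force P common to all segments must satisfy P Σ Lᵢ/(AᵢEᵢ) = δ_free.
Σ Lᵢ/(AᵢEᵢ) = 600/(2050×101×10³) + 575/(1775×71×10³) = 7.46×10⁻⁶ mm/N.
P = 2.733 / 7.46×10⁻⁶ = 366400 N = 366.4 kN, tensile.
σ_{aluminium} = P / A = 366400 / 1775 = 206.4 MPa.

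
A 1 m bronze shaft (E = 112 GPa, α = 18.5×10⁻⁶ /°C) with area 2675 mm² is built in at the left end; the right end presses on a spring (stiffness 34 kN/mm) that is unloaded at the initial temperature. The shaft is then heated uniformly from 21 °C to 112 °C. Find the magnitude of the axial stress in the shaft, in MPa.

σ ≈ 19.2 MPa (compressive)

Free thermal expansion: δ_free = αΔT L = 18.5×10⁻⁶ × 91 × 1000 = 1.683 mm.
With a force P in the spring, the elastic change of the shaft is PL/(AE) and that of the spring is P/k; compatibility requires their sum to equal δ_free.
So P = δ_free / [L/(AE) + 1/k] = 1.683 / [ 1000/(2675×112×10³) + 1/(34×10³) ].
P = 1.683 / 3.275×10⁻⁵ = 51410 N.
σ = P/A = 51410/2675 = 19.22 MPa.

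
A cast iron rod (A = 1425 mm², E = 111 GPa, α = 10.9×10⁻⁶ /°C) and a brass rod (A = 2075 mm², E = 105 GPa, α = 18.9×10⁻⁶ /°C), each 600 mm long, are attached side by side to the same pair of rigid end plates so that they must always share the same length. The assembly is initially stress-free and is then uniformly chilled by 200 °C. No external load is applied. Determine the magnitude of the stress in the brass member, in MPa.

σ ≈ 70.7 MPa (tensile)

The brass has the larger α, so on cooling it would change length more than the cast iron if both were free. The rigid plates force a common final length, so the brass is put into tension and the cast iron into compression, with equal and opposite forces P (no external load).
Compatibility of the two members (thermal + elastic change equal): (α₁ − α₂)ΔT = P·[1/(A₁E₁) + 1/(A₂E₂)].
|α₁ − α₂|·ΔT = 8×10⁻⁶ × 200 = 0.0016.
1/(A₁E₁) + 1/(A₂E₂) = 1/(1425×111×10³) + 1/(2075×105×10³) = 1.091×10⁻⁸ N⁻¹.
So P = 0.0016 / 1.091×10⁻⁸ = 146.6 kN.
σ_{brass} = P/A₂ = 146600/2075 = 70.66 MPa, tensile.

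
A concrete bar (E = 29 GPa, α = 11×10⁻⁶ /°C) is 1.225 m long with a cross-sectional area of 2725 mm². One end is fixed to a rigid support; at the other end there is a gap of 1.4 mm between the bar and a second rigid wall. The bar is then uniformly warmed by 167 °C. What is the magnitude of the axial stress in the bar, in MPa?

σ ≈ 20.1 MPa (compressive)

Unrestrained expansion: δ_free = αΔT L = 11×10⁻⁶ × 167 × 1225 = 2.25 mm.
After closing the 1.4 mm clearance, 2.25 − 1.4 = 0.8503 mm of expansion remains to be suppressed by the wall.
So σ = E(δ_free − g)/L = 29×10³ × 0.8503/1225 = 20.13 MPa.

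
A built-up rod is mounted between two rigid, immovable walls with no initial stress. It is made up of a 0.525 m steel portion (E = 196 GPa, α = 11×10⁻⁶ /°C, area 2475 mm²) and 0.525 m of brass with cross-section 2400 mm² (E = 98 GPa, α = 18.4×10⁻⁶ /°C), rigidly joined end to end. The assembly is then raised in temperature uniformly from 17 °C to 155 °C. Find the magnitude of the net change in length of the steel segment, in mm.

|ΔL| ≈ 0.101 mm

Free thermal expansion of the whole bar: Σ αᵢΔT Lᵢ = 11×10⁻⁶×138×525 + 18.4×10⁻⁶×138×525 = 2.13 mm.
The walls prevent any net length change, so an axial force P (same in every segment) develops. Compatibility: P · Σ Lᵢ/(AᵢEᵢ) = δ_free.
Σ Lᵢ/(AᵢEᵢ) = 525/(2475×196×10³) + 525/(2400×98×10³) = 3.314×10⁻⁶ mm/N.
Hence P = δ_free / Σ(L/AE) = 2.13/3.314×10⁻⁶ = 642.7 kN (compressive).
For the steel segment, free thermal change = 11×10⁻⁶×138×525 = 0.797 mm and elastic change from P = 642700×525/(2475×196×10³) = 0.6955 mm; these oppose, so the net change is 0.101 mm (segment lengthens).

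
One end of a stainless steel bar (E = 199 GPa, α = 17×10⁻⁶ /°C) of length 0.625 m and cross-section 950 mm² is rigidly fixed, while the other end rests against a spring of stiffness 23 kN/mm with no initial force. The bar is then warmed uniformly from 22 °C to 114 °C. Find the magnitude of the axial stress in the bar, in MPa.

The unrestrained thermal change is αΔT L = 17×10⁻⁶ × 92 × 625 = 0.9775 mm.
Let P be the compressive force at the spring. The bar shortens elastically by PL/(AE) and the spring compresses by P/k; together these equal δ_free.
So P = δ_free / [L/(AE) + 1/k] = 0.9775 / [ 625/(950×199×10³) + 1/(23×10³) ].
P = 0.9775 / 4.678×10⁻⁵ = 20890 N.
σ = P/A = 20890/950 = 21.99 MPa.

σ ≈ 22 MPa (compressive)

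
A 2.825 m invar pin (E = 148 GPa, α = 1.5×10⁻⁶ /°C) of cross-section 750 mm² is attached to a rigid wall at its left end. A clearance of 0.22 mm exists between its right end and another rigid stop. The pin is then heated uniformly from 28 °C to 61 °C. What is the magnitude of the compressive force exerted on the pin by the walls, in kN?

Unrestrained expansion: δ_free = αΔT L = 1.5×10⁻⁶ × 33 × 2825 = 0.1398 mm.
Since δ_free = 0.14 mm is less than the 0.22 mm gap, the pin never touches the wall. No axial force develops.

P ≈ 0 kN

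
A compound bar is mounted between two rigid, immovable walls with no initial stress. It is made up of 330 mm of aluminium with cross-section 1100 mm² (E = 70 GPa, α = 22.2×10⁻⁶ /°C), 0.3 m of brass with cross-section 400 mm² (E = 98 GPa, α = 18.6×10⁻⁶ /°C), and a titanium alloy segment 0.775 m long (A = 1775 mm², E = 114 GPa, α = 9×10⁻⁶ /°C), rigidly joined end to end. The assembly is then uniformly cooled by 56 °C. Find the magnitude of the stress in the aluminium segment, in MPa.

If the supports were absent, the total length change would be Σ αᵢΔT Lᵢ = 22.2×10⁻⁶×56×330 + 18.6×10⁻⁶×56×300 + 9×10⁻⁶×56×775 = 1.113 mm.
The walls prevent any net length change, so an axial force P (same in every segment) develops. Compatibility: P · Σ Lᵢ/(AᵢEᵢ) = δ_free.
The series flexibility is Σ Lᵢ/(AᵢEᵢ) = 330/(1100×70×10³) + 300/(400×98×10³) + 775/(1775×114×10³) = 1.577×10⁻⁵ mm/N.
So P = 1.113 / 1.577×10⁻⁵ = 70.6 kN, tensile.
σ_{aluminium} = P / A = 70600 / 1100 = 64.19 MPa.

σ ≈ 64.2 MPa (tensile)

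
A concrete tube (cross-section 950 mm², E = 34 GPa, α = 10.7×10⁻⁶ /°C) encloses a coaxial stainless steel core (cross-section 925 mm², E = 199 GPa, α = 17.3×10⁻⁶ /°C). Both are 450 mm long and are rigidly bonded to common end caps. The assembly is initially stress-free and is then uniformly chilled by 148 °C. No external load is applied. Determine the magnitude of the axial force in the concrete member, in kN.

P ≈ 26.8 kN (compressive in the concrete)

Equilibrium of a rigid end plate with no external load gives equal and opposite internal forces ±P in the two members. Since α_{stainless steel} > α_{concrete}, cooling drives the stainless steel into tension and the concrete into compression.
Setting the final lengths equal and cancelling L: (α₁ − α₂)ΔT = P/(A₁E₁) + P/(A₂E₂).
|α₁ − α₂|·ΔT = 6.6×10⁻⁶ × 148 = 0.0009768.
1/(A₁E₁) + 1/(A₂E₂) = 1/(950×34×10³) + 1/(925×199×10³) = 3.639×10⁻⁸ N⁻¹.
P = 0.0009768 / 3.639×10⁻⁸ = 26840 N = 26.84 kN.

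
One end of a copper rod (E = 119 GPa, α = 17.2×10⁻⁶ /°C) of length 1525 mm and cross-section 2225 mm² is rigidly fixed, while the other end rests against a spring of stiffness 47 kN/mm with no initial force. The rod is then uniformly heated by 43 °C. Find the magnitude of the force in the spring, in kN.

P ≈ 41.7 kN

The unrestrained thermal change is αΔT L = 17.2×10⁻⁶ × 43 × 1525 = 1.128 mm.
With a force P in the spring, the elastic change of the rod is PL/(AE) and that of the spring is P/k; compatibility requires their sum to equal δ_free.
So P = δ_free / [L/(AE) + 1/k] = 1.128 / [ 1525/(2225×119×10³) + 1/(47×10³) ].
P = 1.128 / 2.704×10⁻⁵ = 41720 N.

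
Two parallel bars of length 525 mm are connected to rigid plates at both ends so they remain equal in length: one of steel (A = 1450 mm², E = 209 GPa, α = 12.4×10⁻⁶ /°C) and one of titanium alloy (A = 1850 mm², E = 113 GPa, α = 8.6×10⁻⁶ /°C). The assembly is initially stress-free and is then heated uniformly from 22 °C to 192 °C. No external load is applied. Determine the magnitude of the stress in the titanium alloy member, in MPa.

Equilibrium of a rigid end plate with no external load gives equal and opposite internal forces ±P in the two members. Since α_{steel} > α_{titanium alloy}, heating drives the steel into compression and the titanium alloy into tension.
Equating the net (thermal + elastic) strains gives |α₁ − α₂|·ΔT = P·[1/(A₁E₁) + 1/(A₂E₂)].
|α₁ − α₂|·ΔT = 3.8×10⁻⁶ × 170 = 0.000646.
1/(A₁E₁) + 1/(A₂E₂) = 1/(1450×209×10³) + 1/(1850×113×10³) = 8.083×10⁻⁹ N⁻¹.
So P = 0.000646 / 8.083×10⁻⁹ = 79.92 kN.
σ_{titanium alloy} = P/A₂ = 79920/1850 = 43.2 MPa, tensile.

σ ≈ 43.2 MPa (tensile)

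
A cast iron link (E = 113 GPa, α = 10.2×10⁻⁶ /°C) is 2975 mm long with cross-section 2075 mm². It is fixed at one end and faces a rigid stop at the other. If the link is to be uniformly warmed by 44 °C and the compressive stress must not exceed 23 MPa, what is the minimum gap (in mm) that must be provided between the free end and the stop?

g ≈ 0.73 mm

With no wall the link would lengthen by αΔT L = 10.2×10⁻⁶ × 44 × 2975 = 1.335 mm.
At the allowable stress the elastic shortening the wall may impose is σL/E = 23 × 2975 / (113×10³) = 0.6055 mm.
So the gap has to take up the difference, g_min = δ_free − σL/E = 1.335 − 0.6055 = 0.7296 mm.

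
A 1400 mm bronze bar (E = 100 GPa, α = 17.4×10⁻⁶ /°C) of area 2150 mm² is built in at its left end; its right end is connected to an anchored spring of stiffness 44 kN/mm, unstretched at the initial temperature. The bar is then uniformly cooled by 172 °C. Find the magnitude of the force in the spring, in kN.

P ≈ 143 kN

Free thermal contraction: δ_free = αΔT L = 17.4×10⁻⁶ × 172 × 1400 = 4.19 mm.
With a force P in the spring, the elastic change of the bar is PL/(AE) and that of the spring is P/k; compatibility requires their sum to equal δ_free.
P [ L/(AE) + 1/k ] = δ_free → P [ 1400/(2150×100×10³) + 1/(44×10³) ] = 4.19.
P = 4.19 / 2.924×10⁻⁵ = 143300 N.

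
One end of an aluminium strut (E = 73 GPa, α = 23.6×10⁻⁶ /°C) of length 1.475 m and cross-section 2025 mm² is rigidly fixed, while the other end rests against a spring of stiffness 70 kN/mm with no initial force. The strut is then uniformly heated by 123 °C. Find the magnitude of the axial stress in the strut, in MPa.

σ ≈ 87.1 MPa (compressive)

Free thermal expansion: δ_free = αΔT L = 23.6×10⁻⁶ × 123 × 1475 = 4.282 mm.
With a force P in the spring, the elastic change of the strut is PL/(AE) and that of the spring is P/k; compatibility requires their sum to equal δ_free.
So P = δ_free / [L/(AE) + 1/k] = 4.282 / [ 1475/(2025×73×10³) + 1/(70×10³) ].
P = 4.282 / 2.426×10⁻⁵ = 176500 N.
σ = P/A = 176500/2025 = 87.14 MPa.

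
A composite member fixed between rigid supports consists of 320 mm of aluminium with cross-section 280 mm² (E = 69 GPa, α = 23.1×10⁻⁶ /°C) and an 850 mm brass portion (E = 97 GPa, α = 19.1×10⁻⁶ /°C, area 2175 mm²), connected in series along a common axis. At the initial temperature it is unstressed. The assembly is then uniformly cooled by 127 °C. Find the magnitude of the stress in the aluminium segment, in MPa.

σ ≈ 520 MPa (tensile)

Free thermal contraction of the whole bar: Σ αᵢΔT Lᵢ = 23.1×10⁻⁶×127×320 + 19.1×10⁻⁶×127×850 = 3.001 mm.
The walls prevent any net length change, so an axial force P (same in every segment) develops. Compatibility: P · Σ Lᵢ/(AᵢEᵢ) = δ_free.
Σ Lᵢ/(AᵢEᵢ) = 320/(280×69×10³) + 850/(2175×97×10³) = 2.059×10⁻⁵ mm/N.
P = 3.001 / 2.059×10⁻⁵ = 145700 N = 145.7 kN, tensile.
σ_{aluminium} = P / A = 145700 / 280 = 520.4 MPa.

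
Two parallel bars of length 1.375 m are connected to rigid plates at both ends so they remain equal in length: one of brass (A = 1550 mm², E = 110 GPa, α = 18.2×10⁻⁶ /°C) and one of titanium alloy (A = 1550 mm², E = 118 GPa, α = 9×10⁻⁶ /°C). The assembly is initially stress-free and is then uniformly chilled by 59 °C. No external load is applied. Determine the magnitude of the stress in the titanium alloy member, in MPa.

σ ≈ 30.9 MPa (compressive)

Both members must finish at the same length. With the larger α, the brass tends to over-contract; the plates restrain it, putting the brass in tension and the titanium alloy in compression. With no external load the two internal forces are equal and opposite, magnitude P.
Equating the net (thermal + elastic) strains gives |α₁ − α₂|·ΔT = P·[1/(A₁E₁) + 1/(A₂E₂)].
|α₁ − α₂|·ΔT = 9.2×10⁻⁶ × 59 = 0.0005428.
1/(A₁E₁) + 1/(A₂E₂) = 1/(1550×110×10³) + 1/(1550×118×10³) = 1.133×10⁻⁸ N⁻¹.
So P = 0.0005428 / 1.133×10⁻⁸ = 47.9 kN.
σ_{titanium alloy} = P/A₂ = 47900/1550 = 30.9 MPa, compressive.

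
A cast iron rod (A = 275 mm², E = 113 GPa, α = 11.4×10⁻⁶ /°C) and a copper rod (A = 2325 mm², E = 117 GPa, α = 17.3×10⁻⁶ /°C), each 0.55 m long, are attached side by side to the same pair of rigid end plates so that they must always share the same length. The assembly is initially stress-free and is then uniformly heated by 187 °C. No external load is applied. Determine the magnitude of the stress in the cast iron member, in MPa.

Equilibrium of a rigid end plate with no external load gives equal and opposite internal forces ±P in the two members. Since α_{copper} > α_{cast iron}, heating drives the copper into compression and the cast iron into tension.
Setting the final lengths equal and cancelling L: (α₁ − α₂)ΔT = P/(A₁E₁) + P/(A₂E₂).
|α₁ − α₂|·ΔT = 5.9×10⁻⁶ × 187 = 0.001103.
1/(A₁E₁) + 1/(A₂E₂) = 1/(275×113×10³) + 1/(2325×117×10³) = 3.586×10⁻⁸ N⁻¹.
So P = 0.001103 / 3.586×10⁻⁸ = 30.77 kN.
σ_{cast iron} = P/A₁ = 30770/275 = 111.9 MPa, tensile.

σ ≈ 112 MPa (tensile)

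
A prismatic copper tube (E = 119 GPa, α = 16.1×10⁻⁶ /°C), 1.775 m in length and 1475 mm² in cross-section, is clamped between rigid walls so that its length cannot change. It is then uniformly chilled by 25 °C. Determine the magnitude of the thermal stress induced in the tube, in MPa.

Because both ends are immovable the net strain is zero, and the suppressed thermal strain is αΔT = 16.1×10⁻⁶ × 25 = 402.5×10⁻⁶.
The stress required to suppress this strain is σ = Eε = 119×10³ × 402.5×10⁻⁶ = 47.9 MPa, tensile since the tube is trying to contract.

σ ≈ 47.9 MPa (tensile)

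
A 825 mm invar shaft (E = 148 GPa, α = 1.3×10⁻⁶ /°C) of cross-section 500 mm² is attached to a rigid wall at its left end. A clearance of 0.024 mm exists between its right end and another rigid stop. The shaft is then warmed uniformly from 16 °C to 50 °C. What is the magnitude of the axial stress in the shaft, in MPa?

If the wall were absent the shaft would grow by αΔT L = 1.3×10⁻⁶ × 34 × 825 = 0.03647 mm.
After closing the 0.024 mm clearance, 0.03647 − 0.024 = 0.01247 mm of expansion remains to be suppressed by the wall.
Compatibility: PL/(AE) = 0.01247 mm, so σ = P/A = E × (0.01247/825) = 2.236 MPa.

σ ≈ 2.24 MPa (compressive)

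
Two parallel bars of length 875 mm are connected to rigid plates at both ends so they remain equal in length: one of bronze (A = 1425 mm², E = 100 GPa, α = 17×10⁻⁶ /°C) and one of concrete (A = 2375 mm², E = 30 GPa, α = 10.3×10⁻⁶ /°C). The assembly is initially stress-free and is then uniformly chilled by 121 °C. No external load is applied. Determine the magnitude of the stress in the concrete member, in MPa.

Equilibrium of a rigid end plate with no external load gives equal and opposite internal forces ±P in the two members. Since α_{bronze} > α_{concrete}, cooling drives the bronze into tension and the concrete into compression.
Setting the final lengths equal and cancelling L: (α₁ − α₂)ΔT = P/(A₁E₁) + P/(A₂E₂).
|α₁ − α₂|·ΔT = 6.7×10⁻⁶ × 121 = 0.0008107.
1/(A₁E₁) + 1/(A₂E₂) = 1/(1425×100×10³) + 1/(2375×30×10³) = 2.105×10⁻⁸ N⁻¹.
So P = 0.0008107 / 2.105×10⁻⁸ = 38.51 kN.
σ_{concrete} = P/A₂ = 38510/2375 = 16.21 MPa, compressive.

σ ≈ 16.2 MPa (compressive)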